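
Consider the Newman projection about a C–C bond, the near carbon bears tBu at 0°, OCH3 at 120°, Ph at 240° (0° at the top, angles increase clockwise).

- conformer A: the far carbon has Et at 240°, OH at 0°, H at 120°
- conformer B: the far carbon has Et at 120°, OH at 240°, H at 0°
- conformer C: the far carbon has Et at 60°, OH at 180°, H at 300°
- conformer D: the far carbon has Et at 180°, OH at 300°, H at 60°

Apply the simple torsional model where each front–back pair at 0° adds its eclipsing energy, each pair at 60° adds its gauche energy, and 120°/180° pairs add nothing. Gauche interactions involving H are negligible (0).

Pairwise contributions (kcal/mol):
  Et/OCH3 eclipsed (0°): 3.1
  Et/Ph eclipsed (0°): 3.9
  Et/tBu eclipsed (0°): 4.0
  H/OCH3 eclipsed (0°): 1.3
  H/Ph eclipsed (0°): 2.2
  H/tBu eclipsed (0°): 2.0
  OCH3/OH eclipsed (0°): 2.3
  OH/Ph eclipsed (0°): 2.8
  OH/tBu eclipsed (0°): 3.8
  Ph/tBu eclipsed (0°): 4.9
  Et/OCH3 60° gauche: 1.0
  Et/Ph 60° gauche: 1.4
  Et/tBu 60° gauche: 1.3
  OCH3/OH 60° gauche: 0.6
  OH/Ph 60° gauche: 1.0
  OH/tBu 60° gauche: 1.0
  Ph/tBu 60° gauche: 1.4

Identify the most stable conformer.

C

A (eclipsed): tBu(0°)/OH(0°) eclipsed 3.8; OCH3(120°)/H(120°) eclipsed 1.3; Ph(240°)/Et(240°) eclipsed 3.9 → 9.0 kcal/mol.
B (eclipsed): tBu(0°)/H(0°) eclipsed 2.0; OCH3(120°)/Et(120°) eclipsed 3.1; Ph(240°)/OH(240°) eclipsed 2.8 → 7.9 kcal/mol.
C (staggered): tBu(0°)/Et(60°) gauche 1.3; OCH3(120°)/Et(60°) gauche 1.0; OCH3(120°)/OH(180°) gauche 0.6; Ph(240°)/OH(180°) gauche 1.0 → 3.9 kcal/mol.
D (staggered): tBu(0°)/OH(300°) gauche 1.0; OCH3(120°)/Et(180°) gauche 1.0; Ph(240°)/Et(180°) gauche 1.4; Ph(240°)/OH(300°) gauche 1.0 → 4.4 kcal/mol.
C has the lowest total (3.9 kcal/mol).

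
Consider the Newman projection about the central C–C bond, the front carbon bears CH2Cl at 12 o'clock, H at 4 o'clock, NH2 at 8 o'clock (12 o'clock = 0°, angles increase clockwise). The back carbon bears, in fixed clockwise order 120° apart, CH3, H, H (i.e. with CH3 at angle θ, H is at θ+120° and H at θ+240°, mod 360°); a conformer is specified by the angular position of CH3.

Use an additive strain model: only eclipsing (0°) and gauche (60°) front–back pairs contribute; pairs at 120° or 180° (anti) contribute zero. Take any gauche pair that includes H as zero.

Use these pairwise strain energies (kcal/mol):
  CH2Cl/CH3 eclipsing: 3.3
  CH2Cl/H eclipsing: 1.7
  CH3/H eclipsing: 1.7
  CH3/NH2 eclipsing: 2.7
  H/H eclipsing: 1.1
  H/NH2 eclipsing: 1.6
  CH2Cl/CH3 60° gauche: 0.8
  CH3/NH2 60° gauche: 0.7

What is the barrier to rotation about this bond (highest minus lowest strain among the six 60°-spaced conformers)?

5.3 kcal/mol

CH3 at 0° (eclipsed): CH2Cl(0°)/CH3(0°) eclipsed 3.3; H(120°)/H(120°) eclipsed 1.1; NH2(240°)/H(240°) eclipsed 1.6 → 6.0 kcal/mol.
CH3 at 60° (staggered): CH2Cl(0°)/CH3(60°) gauche 0.8 → 0.8 kcal/mol.
CH3 at 120° (eclipsed): CH2Cl(0°)/H(0°) eclipsed 1.7; H(120°)/CH3(120°) eclipsed 1.7; NH2(240°)/H(240°) eclipsed 1.6 → 5.0 kcal/mol.
CH3 at 180° (staggered): NH2(240°)/CH3(180°) gauche 0.7 → 0.7 kcal/mol.
CH3 at 240° (eclipsed): CH2Cl(0°)/H(0°) eclipsed 1.7; H(120°)/H(120°) eclipsed 1.1; NH2(240°)/CH3(240°) eclipsed 2.7 → 5.5 kcal/mol.
CH3 at 300° (staggered): CH2Cl(0°)/CH3(300°) gauche 0.8; NH2(240°)/CH3(300°) gauche 0.7 → 1.5 kcal/mol.
Max at 0° (6.0 kcal/mol), min at 180° (0.7 kcal/mol); barrier = 5.3 kcal/mol.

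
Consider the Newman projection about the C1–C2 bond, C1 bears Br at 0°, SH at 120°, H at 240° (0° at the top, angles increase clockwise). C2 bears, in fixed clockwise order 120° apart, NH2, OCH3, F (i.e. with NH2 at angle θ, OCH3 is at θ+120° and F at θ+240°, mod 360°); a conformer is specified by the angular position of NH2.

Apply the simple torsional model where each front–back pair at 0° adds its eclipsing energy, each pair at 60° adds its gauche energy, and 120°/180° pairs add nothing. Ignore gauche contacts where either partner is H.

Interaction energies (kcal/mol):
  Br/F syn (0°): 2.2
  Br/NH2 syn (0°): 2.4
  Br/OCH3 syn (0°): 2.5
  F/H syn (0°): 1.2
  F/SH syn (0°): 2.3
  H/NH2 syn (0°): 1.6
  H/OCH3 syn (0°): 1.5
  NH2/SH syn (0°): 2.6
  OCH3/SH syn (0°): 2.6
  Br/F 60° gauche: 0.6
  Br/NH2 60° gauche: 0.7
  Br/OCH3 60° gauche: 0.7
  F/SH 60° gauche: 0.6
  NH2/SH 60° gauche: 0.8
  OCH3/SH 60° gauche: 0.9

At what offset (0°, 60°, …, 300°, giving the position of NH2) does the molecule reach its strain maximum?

240°

NH2 at 0° (eclipsed): Br–NH2 eclipsed, SH–OCH3 eclipsed, H–F eclipsed; 2.4 + 2.6 + 1.2 = 6.2 kcal/mol.
NH2 at 60° (staggered): Br–NH2 gauche, Br–F gauche, SH–NH2 gauche, SH–OCH3 gauche; 0.7 + 0.6 + 0.8 + 0.9 = 3.0 kcal/mol.
NH2 at 120° (eclipsed): Br–F eclipsed, SH–NH2 eclipsed, H–OCH3 eclipsed; 2.2 + 2.6 + 1.5 = 6.3 kcal/mol.
NH2 at 180° (staggered): Br–OCH3 gauche, Br–F gauche, SH–NH2 gauche, SH–F gauche; 0.7 + 0.6 + 0.8 + 0.6 = 2.7 kcal/mol.
NH2 at 240° (eclipsed): Br–OCH3 eclipsed, SH–F eclipsed, H–NH2 eclipsed; 2.5 + 2.3 + 1.6 = 6.4 kcal/mol.
NH2 at 300° (staggered): Br–NH2 gauche, Br–OCH3 gauche, SH–OCH3 gauche, SH–F gauche; 0.7 + 0.7 + 0.9 + 0.6 = 2.9 kcal/mol.
The maximum (6.4 kcal/mol) occurs with NH2 at 240°.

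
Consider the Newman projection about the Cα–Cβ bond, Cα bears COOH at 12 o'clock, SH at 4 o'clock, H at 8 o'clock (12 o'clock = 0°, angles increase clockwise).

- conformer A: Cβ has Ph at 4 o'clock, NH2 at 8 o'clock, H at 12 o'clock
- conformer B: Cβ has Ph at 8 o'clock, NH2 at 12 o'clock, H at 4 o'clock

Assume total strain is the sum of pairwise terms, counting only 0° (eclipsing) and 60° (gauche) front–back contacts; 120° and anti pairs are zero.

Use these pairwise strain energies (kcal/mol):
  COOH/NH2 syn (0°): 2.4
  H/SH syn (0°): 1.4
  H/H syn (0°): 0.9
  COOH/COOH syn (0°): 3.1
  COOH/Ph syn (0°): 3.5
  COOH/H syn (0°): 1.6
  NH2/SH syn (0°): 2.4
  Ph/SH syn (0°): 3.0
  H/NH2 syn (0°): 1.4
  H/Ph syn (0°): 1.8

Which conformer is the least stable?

A

A (eclipsed): COOH(0°)/H(0°) eclipsed 1.6; SH(120°)/Ph(120°) eclipsed 3.0; H(240°)/NH2(240°) eclipsed 1.4 → 6.0 kcal/mol.
B (eclipsed): COOH(0°)/NH2(0°) eclipsed 2.4; SH(120°)/H(120°) eclipsed 1.4; H(240°)/Ph(240°) eclipsed 1.8 → 5.6 kcal/mol.
A has the highest total (6.0 kcal/mol).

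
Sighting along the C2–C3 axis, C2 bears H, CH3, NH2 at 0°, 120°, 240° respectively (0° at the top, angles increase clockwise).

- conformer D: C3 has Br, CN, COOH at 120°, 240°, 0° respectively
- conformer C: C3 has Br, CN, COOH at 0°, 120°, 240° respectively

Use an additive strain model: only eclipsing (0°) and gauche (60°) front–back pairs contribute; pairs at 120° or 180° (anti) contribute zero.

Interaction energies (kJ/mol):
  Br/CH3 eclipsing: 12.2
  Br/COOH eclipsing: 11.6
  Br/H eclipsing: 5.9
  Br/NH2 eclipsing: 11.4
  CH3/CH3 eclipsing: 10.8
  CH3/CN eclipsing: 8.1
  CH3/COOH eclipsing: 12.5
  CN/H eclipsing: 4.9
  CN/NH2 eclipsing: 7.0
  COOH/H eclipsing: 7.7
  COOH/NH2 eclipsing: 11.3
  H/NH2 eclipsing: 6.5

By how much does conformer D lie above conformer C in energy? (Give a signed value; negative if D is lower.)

D is eclipsed. H at 0° is eclipsed with COOH at 0° (7.7); CH3 at 120° is eclipsed with Br at 120° (12.2); NH2 at 240° is eclipsed with CN at 240° (7.0). Total 26.9 kJ/mol.
C is eclipsed. H at 0° is eclipsed with Br at 0° (5.9); CH3 at 120° is eclipsed with CN at 120° (8.1); NH2 at 240° is eclipsed with COOH at 240° (11.3). Total 25.3 kJ/mol.
E(D) − E(C) = 26.9 − 25.3 = +1.6 kJ/mol.

+1.6 kJ/mol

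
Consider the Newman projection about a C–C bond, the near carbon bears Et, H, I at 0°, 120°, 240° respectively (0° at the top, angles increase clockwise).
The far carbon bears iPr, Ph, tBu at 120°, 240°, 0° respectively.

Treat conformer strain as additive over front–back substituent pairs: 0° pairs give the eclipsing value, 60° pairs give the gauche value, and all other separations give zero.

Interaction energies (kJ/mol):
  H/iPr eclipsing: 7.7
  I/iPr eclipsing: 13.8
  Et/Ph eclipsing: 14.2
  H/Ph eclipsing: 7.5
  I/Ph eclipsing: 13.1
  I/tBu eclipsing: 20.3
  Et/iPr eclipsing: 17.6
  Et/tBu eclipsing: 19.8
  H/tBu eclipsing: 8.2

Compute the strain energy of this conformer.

This conformer is eclipsed. Et at 0° is eclipsed with tBu at 0° (19.8); H at 120° is eclipsed with iPr at 120° (7.7); I at 240° is eclipsed with Ph at 240° (13.1). Total 40.6 kJ/mol.

40.6 kJ/mol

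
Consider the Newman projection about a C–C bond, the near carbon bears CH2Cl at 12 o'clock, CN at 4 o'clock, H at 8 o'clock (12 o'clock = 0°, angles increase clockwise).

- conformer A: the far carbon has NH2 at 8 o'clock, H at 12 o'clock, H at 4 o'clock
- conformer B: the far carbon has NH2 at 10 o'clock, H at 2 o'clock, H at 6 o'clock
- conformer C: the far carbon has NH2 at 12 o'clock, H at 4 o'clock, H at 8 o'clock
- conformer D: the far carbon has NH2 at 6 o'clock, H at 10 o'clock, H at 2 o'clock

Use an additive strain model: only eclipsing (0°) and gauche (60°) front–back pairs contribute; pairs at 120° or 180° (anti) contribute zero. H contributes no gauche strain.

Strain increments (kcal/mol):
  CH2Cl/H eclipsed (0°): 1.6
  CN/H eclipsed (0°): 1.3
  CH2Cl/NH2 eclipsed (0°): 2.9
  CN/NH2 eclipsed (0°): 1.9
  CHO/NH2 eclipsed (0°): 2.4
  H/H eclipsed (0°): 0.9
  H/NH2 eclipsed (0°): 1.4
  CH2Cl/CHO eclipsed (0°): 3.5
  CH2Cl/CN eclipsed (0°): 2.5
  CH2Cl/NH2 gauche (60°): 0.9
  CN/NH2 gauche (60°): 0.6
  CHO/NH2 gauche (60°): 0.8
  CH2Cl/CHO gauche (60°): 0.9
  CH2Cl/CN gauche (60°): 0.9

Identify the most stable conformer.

A is eclipsed. CH2Cl at 0° is eclipsed with H at 0° (1.6); CN at 120° is eclipsed with H at 120° (1.3); H at 240° is eclipsed with NH2 at 240° (1.4). Total 4.3 kcal/mol.
B is staggered. CH2Cl at 0° is gauche with NH2 at 300° (0.9). Total 0.9 kcal/mol.
C is eclipsed. CH2Cl at 0° is eclipsed with NH2 at 0° (2.9); CN at 120° is eclipsed with H at 120° (1.3); H at 240° is eclipsed with H at 240° (0.9). Total 5.1 kcal/mol.
D is staggered. CN at 120° is gauche with NH2 at 180° (0.6). Total 0.6 kcal/mol.
D has the lowest total (0.6 kcal/mol).

D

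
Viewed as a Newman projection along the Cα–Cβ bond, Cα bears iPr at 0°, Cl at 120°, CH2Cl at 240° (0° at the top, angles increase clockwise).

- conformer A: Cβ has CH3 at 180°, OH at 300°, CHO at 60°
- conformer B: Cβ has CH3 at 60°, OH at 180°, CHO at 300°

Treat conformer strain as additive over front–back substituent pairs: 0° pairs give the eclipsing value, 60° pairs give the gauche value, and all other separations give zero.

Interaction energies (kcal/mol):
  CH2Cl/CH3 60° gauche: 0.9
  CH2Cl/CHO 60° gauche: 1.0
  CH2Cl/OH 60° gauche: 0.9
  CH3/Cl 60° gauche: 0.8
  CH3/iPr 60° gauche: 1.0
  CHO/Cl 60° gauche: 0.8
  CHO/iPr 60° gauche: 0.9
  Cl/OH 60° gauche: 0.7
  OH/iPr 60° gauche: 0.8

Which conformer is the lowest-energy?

A (staggered): iPr–OH gauche, iPr–CHO gauche, Cl–CH3 gauche, Cl–CHO gauche, CH2Cl–CH3 gauche, CH2Cl–OH gauche; 0.8 + 0.9 + 0.8 + 0.8 + 0.9 + 0.9 = 5.1 kcal/mol.
B (staggered): iPr–CH3 gauche, iPr–CHO gauche, Cl–CH3 gauche, Cl–OH gauche, CH2Cl–OH gauche, CH2Cl–CHO gauche; 1.0 + 0.9 + 0.8 + 0.7 + 0.9 + 1.0 = 5.3 kcal/mol.
A has the lowest total (5.1 kcal/mol).

A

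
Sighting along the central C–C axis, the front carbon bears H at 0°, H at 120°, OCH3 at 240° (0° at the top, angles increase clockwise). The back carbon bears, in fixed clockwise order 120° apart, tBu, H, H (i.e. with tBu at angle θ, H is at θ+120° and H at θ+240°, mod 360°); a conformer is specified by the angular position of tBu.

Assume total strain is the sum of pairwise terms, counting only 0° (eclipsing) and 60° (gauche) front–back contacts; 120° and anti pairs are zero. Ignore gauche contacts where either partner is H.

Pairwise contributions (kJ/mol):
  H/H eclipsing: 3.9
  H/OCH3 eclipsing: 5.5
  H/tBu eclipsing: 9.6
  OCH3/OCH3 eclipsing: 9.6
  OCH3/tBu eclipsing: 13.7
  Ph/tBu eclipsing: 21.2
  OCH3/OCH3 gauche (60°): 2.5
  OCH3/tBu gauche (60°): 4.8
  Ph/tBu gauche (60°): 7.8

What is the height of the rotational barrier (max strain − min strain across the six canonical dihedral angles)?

tBu at 0° (eclipsed): H–tBu eclipsed, H–H eclipsed, OCH3–H eclipsed; 9.6 + 3.9 + 5.5 = 19.0 kJ/mol.
tBu at 60° (staggered): no non-H gauche contacts → 0.0 kJ/mol.
tBu at 120° (eclipsed): H–H eclipsed, H–tBu eclipsed, OCH3–H eclipsed; 3.9 + 9.6 + 5.5 = 19.0 kJ/mol.
tBu at 180° (staggered): OCH3–tBu gauche; 4.8 = 4.8 kJ/mol.
tBu at 240° (eclipsed): H–H eclipsed, H–H eclipsed, OCH3–tBu eclipsed; 3.9 + 3.9 + 13.7 = 21.5 kJ/mol.
tBu at 300° (staggered): OCH3–tBu gauche; 4.8 = 4.8 kJ/mol.
Max at 240° (21.5 kJ/mol), min at 60° (0.0 kJ/mol); barrier = 21.5 kJ/mol.

21.5 kJ/mol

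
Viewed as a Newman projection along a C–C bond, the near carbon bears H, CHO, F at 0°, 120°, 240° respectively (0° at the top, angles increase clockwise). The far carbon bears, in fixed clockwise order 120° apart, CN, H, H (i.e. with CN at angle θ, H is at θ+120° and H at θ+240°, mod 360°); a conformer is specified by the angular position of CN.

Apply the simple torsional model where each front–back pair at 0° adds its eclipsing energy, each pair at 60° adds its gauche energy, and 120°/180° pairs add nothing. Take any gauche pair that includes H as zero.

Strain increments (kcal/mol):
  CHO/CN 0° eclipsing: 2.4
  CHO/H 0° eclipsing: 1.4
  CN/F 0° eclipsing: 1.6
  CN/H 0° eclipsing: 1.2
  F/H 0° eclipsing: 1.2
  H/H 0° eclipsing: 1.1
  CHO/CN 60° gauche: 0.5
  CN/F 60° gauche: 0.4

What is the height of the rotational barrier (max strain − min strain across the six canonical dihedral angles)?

4.3 kcal/mol

CN at 0° (eclipsed): H(0°)/CN(0°) eclipsed 1.2; CHO(120°)/H(120°) eclipsed 1.4; F(240°)/H(240°) eclipsed 1.2 → 3.8 kcal/mol.
CN at 60° (staggered): CHO(120°)/CN(60°) gauche 0.5 → 0.5 kcal/mol.
CN at 120° (eclipsed): H(0°)/H(0°) eclipsed 1.1; CHO(120°)/CN(120°) eclipsed 2.4; F(240°)/H(240°) eclipsed 1.2 → 4.7 kcal/mol.
CN at 180° (staggered): CHO(120°)/CN(180°) gauche 0.5; F(240°)/CN(180°) gauche 0.4 → 0.9 kcal/mol.
CN at 240° (eclipsed): H(0°)/H(0°) eclipsed 1.1; CHO(120°)/H(120°) eclipsed 1.4; F(240°)/CN(240°) eclipsed 1.6 → 4.1 kcal/mol.
CN at 300° (staggered): F(240°)/CN(300°) gauche 0.4 → 0.4 kcal/mol.
Max at 120° (4.7 kcal/mol), min at 300° (0.4 kcal/mol); barrier = 4.3 kcal/mol.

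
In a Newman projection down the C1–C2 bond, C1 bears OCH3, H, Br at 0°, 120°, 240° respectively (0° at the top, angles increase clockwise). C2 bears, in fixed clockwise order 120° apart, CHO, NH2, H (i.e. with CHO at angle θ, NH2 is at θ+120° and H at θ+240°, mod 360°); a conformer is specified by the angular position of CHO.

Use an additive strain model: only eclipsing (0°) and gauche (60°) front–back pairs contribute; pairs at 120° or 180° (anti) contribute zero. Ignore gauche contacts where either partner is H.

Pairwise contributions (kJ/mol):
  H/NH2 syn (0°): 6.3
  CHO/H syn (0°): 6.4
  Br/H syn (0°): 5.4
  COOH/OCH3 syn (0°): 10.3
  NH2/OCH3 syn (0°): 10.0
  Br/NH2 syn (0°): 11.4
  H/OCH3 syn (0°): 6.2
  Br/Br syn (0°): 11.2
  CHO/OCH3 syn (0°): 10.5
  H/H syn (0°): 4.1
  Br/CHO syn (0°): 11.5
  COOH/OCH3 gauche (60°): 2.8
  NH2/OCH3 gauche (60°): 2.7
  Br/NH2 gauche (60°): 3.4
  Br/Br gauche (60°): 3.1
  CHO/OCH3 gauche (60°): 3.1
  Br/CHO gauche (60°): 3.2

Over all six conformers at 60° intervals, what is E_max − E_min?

19.1 kJ/mol

CHO at 0° (eclipsed): OCH3(0°)/CHO(0°) eclipsed 10.5; H(120°)/NH2(120°) eclipsed 6.3; Br(240°)/H(240°) eclipsed 5.4 → 22.2 kJ/mol.
CHO at 60° (staggered): OCH3(0°)/CHO(60°) gauche 3.1; Br(240°)/NH2(180°) gauche 3.4 → 6.5 kJ/mol.
CHO at 120° (eclipsed): OCH3(0°)/H(0°) eclipsed 6.2; H(120°)/CHO(120°) eclipsed 6.4; Br(240°)/NH2(240°) eclipsed 11.4 → 24.0 kJ/mol.
CHO at 180° (staggered): OCH3(0°)/NH2(300°) gauche 2.7; Br(240°)/CHO(180°) gauche 3.2; Br(240°)/NH2(300°) gauche 3.4 → 9.3 kJ/mol.
CHO at 240° (eclipsed): OCH3(0°)/NH2(0°) eclipsed 10.0; H(120°)/H(120°) eclipsed 4.1; Br(240°)/CHO(240°) eclipsed 11.5 → 25.6 kJ/mol.
CHO at 300° (staggered): OCH3(0°)/CHO(300°) gauche 3.1; OCH3(0°)/NH2(60°) gauche 2.7; Br(240°)/CHO(300°) gauche 3.2 → 9.0 kJ/mol.
Max at 240° (25.6 kJ/mol), min at 60° (6.5 kJ/mol); barrier = 19.1 kJ/mol.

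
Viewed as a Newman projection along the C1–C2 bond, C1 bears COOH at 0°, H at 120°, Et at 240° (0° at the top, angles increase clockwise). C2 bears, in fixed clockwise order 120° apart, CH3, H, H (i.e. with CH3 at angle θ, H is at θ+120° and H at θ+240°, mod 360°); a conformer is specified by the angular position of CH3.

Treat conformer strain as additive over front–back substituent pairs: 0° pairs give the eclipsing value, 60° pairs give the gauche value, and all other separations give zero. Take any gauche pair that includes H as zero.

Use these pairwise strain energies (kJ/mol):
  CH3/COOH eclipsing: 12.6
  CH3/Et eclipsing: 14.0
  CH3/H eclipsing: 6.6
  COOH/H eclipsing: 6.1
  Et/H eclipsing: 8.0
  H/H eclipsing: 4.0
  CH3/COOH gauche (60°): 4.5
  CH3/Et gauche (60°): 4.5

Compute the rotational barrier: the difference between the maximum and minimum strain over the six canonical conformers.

CH3 at 0° is eclipsed. COOH at 0° is eclipsed with CH3 at 0° (12.6); H at 120° is eclipsed with H at 120° (4.0); Et at 240° is eclipsed with H at 240° (8.0). Total 24.6 kJ/mol.
CH3 at 60° is staggered. COOH at 0° is gauche with CH3 at 60° (4.5). Total 4.5 kJ/mol.
CH3 at 120° is eclipsed. COOH at 0° is eclipsed with H at 0° (6.1); H at 120° is eclipsed with CH3 at 120° (6.6); Et at 240° is eclipsed with H at 240° (8.0). Total 20.7 kJ/mol.
CH3 at 180° is staggered. Et at 240° is gauche with CH3 at 180° (4.5). Total 4.5 kJ/mol.
CH3 at 240° is eclipsed. COOH at 0° is eclipsed with H at 0° (6.1); H at 120° is eclipsed with H at 120° (4.0); Et at 240° is eclipsed with CH3 at 240° (14.0). Total 24.1 kJ/mol.
CH3 at 300° is staggered. COOH at 0° is gauche with CH3 at 300° (4.5); Et at 240° is gauche with CH3 at 300° (4.5). Total 9.0 kJ/mol.
Max at 0° (24.6 kJ/mol), min at 60° (4.5 kJ/mol); barrier = 20.1 kJ/mol.

20.1 kJ/mol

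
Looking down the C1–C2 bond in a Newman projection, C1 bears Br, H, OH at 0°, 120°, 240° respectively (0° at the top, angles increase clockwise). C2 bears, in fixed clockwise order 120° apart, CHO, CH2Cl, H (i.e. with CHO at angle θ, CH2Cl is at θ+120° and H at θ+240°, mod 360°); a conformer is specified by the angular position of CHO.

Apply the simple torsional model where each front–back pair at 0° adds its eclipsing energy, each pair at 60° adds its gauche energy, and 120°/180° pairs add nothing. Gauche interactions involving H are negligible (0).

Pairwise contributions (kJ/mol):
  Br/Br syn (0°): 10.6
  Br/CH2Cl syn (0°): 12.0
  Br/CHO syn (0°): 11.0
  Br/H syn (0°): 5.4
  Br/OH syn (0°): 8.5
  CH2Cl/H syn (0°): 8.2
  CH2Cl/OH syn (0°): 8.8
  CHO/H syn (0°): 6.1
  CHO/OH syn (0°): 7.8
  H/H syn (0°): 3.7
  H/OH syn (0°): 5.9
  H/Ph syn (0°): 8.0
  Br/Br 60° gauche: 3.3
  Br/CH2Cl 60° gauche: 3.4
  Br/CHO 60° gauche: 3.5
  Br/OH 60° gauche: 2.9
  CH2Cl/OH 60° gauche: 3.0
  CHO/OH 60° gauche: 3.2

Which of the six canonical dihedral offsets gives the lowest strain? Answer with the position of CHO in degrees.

CHO at 0° (eclipsed): Br(0°)/CHO(0°) eclipsed 11.0; H(120°)/CH2Cl(120°) eclipsed 8.2; OH(240°)/H(240°) eclipsed 5.9 → 25.1 kJ/mol.
CHO at 60° (staggered): Br(0°)/CHO(60°) gauche 3.5; OH(240°)/CH2Cl(180°) gauche 3.0 → 6.5 kJ/mol.
CHO at 120° (eclipsed): Br(0°)/H(0°) eclipsed 5.4; H(120°)/CHO(120°) eclipsed 6.1; OH(240°)/CH2Cl(240°) eclipsed 8.8 → 20.3 kJ/mol.
CHO at 180° (staggered): Br(0°)/CH2Cl(300°) gauche 3.4; OH(240°)/CHO(180°) gauche 3.2; OH(240°)/CH2Cl(300°) gauche 3.0 → 9.6 kJ/mol.
CHO at 240° (eclipsed): Br(0°)/CH2Cl(0°) eclipsed 12.0; H(120°)/H(120°) eclipsed 3.7; OH(240°)/CHO(240°) eclipsed 7.8 → 23.5 kJ/mol.
CHO at 300° (staggered): Br(0°)/CHO(300°) gauche 3.5; Br(0°)/CH2Cl(60°) gauche 3.4; OH(240°)/CHO(300°) gauche 3.2 → 10.1 kJ/mol.
The minimum (6.5 kJ/mol) occurs with CHO at 60°.

60°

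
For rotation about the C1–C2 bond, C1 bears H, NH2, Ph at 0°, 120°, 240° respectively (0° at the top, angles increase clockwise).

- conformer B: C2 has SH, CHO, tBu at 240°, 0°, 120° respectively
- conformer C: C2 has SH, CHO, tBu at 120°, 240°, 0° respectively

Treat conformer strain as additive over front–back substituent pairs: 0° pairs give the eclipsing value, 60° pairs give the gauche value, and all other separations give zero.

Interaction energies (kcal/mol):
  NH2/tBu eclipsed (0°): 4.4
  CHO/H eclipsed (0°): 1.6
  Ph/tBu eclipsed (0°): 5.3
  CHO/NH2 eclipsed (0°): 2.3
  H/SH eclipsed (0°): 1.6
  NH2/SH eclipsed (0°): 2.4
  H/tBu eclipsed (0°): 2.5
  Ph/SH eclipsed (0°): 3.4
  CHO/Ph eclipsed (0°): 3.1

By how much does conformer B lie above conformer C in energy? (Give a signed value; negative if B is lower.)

+1.4 kcal/mol

B (eclipsed): H(0°)/CHO(0°) eclipsed 1.6; NH2(120°)/tBu(120°) eclipsed 4.4; Ph(240°)/SH(240°) eclipsed 3.4 → 9.4 kcal/mol.
C (eclipsed): H(0°)/tBu(0°) eclipsed 2.5; NH2(120°)/SH(120°) eclipsed 2.4; Ph(240°)/CHO(240°) eclipsed 3.1 → 8.0 kcal/mol.
E(B) − E(C) = 9.4 − 8.0 = +1.4 kcal/mol.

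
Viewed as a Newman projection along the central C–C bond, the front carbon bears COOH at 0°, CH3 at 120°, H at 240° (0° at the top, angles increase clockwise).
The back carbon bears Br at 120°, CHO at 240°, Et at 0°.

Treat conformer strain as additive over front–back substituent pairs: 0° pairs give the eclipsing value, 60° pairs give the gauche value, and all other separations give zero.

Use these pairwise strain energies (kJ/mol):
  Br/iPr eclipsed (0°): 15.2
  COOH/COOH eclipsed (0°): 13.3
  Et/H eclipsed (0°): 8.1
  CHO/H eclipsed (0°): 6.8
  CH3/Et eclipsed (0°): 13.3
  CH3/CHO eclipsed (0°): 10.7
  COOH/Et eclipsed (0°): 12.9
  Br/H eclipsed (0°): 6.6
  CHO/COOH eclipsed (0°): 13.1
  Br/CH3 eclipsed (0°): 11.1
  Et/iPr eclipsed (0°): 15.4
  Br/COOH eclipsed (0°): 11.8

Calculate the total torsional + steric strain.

30.8 kJ/mol

This conformer is eclipsed. COOH at 0° is eclipsed with Et at 0° (12.9); CH3 at 120° is eclipsed with Br at 120° (11.1); H at 240° is eclipsed with CHO at 240° (6.8). Total 30.8 kJ/mol.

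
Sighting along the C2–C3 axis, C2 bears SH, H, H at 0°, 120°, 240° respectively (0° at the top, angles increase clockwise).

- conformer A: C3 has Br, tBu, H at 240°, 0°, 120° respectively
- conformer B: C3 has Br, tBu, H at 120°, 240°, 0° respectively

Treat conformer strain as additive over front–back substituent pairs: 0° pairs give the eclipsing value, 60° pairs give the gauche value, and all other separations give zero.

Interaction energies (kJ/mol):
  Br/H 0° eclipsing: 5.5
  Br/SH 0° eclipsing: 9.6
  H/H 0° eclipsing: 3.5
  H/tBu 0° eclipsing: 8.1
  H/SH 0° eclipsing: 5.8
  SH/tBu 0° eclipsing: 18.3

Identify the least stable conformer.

A (eclipsed): SH–tBu eclipsed, H–H eclipsed, H–Br eclipsed; 18.3 + 3.5 + 5.5 = 27.3 kJ/mol.
B (eclipsed): SH–H eclipsed, H–Br eclipsed, H–tBu eclipsed; 5.8 + 5.5 + 8.1 = 19.4 kJ/mol.
A has the highest total (27.3 kJ/mol).

A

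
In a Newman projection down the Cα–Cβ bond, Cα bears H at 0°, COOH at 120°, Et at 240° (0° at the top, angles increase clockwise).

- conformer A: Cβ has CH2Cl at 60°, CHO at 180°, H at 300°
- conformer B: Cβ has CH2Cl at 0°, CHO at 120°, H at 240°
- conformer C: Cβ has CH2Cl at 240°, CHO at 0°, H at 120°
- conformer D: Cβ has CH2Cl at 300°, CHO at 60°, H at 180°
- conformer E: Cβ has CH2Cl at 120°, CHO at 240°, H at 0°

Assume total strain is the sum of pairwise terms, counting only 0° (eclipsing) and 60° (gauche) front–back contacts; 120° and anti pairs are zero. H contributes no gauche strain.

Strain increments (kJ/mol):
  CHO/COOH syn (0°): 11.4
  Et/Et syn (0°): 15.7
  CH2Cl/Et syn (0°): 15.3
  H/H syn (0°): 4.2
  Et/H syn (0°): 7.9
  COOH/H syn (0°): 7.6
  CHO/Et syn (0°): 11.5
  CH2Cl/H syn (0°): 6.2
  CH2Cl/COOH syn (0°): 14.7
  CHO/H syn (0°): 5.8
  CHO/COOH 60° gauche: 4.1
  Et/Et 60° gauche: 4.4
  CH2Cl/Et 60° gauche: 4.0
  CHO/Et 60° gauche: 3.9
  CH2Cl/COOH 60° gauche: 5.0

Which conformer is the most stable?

D

A (staggered): COOH–CH2Cl gauche, COOH–CHO gauche, Et–CHO gauche; 5.0 + 4.1 + 3.9 = 13.0 kJ/mol.
B (eclipsed): H–CH2Cl eclipsed, COOH–CHO eclipsed, Et–H eclipsed; 6.2 + 11.4 + 7.9 = 25.5 kJ/mol.
C (eclipsed): H–CHO eclipsed, COOH–H eclipsed, Et–CH2Cl eclipsed; 5.8 + 7.6 + 15.3 = 28.7 kJ/mol.
D (staggered): COOH–CHO gauche, Et–CH2Cl gauche; 4.1 + 4.0 = 8.1 kJ/mol.
E (eclipsed): H–H eclipsed, COOH–CH2Cl eclipsed, Et–CHO eclipsed; 4.2 + 14.7 + 11.5 = 30.4 kJ/mol.
D has the lowest total (8.1 kJ/mol).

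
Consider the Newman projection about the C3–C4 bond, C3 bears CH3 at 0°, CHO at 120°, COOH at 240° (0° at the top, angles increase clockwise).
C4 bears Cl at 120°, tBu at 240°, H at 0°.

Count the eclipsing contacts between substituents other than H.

2

Non-H eclipsing pairs: CHO(120°)/Cl(120°); COOH(240°)/tBu(240°) — 2 interactions.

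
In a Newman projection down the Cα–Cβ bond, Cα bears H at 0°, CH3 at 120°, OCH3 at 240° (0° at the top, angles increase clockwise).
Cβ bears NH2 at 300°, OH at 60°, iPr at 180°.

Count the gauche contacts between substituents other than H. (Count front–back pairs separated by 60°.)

4

Non-H gauche pairs: CH3(120°)/OH(60°); CH3(120°)/iPr(180°); OCH3(240°)/NH2(300°); OCH3(240°)/iPr(180°) — 4 interactions.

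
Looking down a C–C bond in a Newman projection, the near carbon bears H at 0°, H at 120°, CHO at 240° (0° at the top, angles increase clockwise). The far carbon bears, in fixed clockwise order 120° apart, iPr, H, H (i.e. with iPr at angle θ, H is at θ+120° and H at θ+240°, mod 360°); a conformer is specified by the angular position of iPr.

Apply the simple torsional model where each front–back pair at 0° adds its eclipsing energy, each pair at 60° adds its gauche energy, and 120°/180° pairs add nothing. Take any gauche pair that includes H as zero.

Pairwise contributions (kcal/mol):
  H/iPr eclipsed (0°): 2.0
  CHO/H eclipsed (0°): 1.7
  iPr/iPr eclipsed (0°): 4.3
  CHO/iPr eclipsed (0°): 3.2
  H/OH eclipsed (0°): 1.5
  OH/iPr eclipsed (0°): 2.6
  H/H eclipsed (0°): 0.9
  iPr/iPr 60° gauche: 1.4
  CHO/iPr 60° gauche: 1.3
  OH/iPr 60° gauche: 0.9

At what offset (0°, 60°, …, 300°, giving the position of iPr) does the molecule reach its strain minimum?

iPr at 0° (eclipsed): H–iPr eclipsed, H–H eclipsed, CHO–H eclipsed; 2.0 + 0.9 + 1.7 = 4.6 kcal/mol.
iPr at 60° (staggered): no non-H gauche contacts → 0.0 kcal/mol.
iPr at 120° (eclipsed): H–H eclipsed, H–iPr eclipsed, CHO–H eclipsed; 0.9 + 2.0 + 1.7 = 4.6 kcal/mol.
iPr at 180° (staggered): CHO–iPr gauche; 1.3 = 1.3 kcal/mol.
iPr at 240° (eclipsed): H–H eclipsed, H–H eclipsed, CHO–iPr eclipsed; 0.9 + 0.9 + 3.2 = 5.0 kcal/mol.
iPr at 300° (staggered): CHO–iPr gauche; 1.3 = 1.3 kcal/mol.
The minimum (0.0 kcal/mol) occurs with iPr at 60°.

60°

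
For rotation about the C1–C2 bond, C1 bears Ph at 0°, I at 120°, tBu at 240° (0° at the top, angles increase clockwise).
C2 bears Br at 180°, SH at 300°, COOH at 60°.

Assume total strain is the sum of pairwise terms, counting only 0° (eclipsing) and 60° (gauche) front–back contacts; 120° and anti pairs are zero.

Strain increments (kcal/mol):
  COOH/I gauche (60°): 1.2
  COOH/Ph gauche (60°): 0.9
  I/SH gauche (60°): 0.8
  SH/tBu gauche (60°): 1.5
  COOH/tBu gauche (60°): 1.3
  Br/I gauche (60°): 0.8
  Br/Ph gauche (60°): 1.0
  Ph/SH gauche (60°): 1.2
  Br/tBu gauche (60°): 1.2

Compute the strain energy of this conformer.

6.8 kcal/mol

This conformer (staggered): Ph–SH gauche, Ph–COOH gauche, I–Br gauche, I–COOH gauche, tBu–Br gauche, tBu–SH gauche; 1.2 + 0.9 + 0.8 + 1.2 + 1.2 + 1.5 = 6.8 kcal/mol.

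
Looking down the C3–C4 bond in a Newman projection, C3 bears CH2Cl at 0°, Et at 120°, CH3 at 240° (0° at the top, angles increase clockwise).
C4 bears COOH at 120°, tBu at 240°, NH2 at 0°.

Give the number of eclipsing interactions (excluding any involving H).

Non-H eclipsing pairs: CH2Cl(0°)/NH2(0°); Et(120°)/COOH(120°); CH3(240°)/tBu(240°) — 3 interactions.

3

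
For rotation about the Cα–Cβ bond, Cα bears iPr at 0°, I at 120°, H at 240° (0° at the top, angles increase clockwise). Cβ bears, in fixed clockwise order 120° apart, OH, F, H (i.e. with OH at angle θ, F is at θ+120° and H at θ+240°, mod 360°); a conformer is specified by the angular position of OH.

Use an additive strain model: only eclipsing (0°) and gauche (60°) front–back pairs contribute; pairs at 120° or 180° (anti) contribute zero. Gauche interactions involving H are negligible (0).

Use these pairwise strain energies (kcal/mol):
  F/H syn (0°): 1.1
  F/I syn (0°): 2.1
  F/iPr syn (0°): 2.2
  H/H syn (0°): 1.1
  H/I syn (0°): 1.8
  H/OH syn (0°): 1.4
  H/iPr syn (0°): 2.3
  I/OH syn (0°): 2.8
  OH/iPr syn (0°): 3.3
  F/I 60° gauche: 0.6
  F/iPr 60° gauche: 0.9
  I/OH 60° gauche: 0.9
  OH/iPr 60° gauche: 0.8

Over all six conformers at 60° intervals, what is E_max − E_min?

OH at 0° (eclipsed): iPr(0°)/OH(0°) eclipsed 3.3; I(120°)/F(120°) eclipsed 2.1; H(240°)/H(240°) eclipsed 1.1 → 6.5 kcal/mol.
OH at 60° (staggered): iPr(0°)/OH(60°) gauche 0.8; I(120°)/OH(60°) gauche 0.9; I(120°)/F(180°) gauche 0.6 → 2.3 kcal/mol.
OH at 120° (eclipsed): iPr(0°)/H(0°) eclipsed 2.3; I(120°)/OH(120°) eclipsed 2.8; H(240°)/F(240°) eclipsed 1.1 → 6.2 kcal/mol.
OH at 180° (staggered): iPr(0°)/F(300°) gauche 0.9; I(120°)/OH(180°) gauche 0.9 → 1.8 kcal/mol.
OH at 240° (eclipsed): iPr(0°)/F(0°) eclipsed 2.2; I(120°)/H(120°) eclipsed 1.8; H(240°)/OH(240°) eclipsed 1.4 → 5.4 kcal/mol.
OH at 300° (staggered): iPr(0°)/OH(300°) gauche 0.8; iPr(0°)/F(60°) gauche 0.9; I(120°)/F(60°) gauche 0.6 → 2.3 kcal/mol.
Max at 0° (6.5 kcal/mol), min at 180° (1.8 kcal/mol); barrier = 4.7 kcal/mol.

4.7 kcal/mol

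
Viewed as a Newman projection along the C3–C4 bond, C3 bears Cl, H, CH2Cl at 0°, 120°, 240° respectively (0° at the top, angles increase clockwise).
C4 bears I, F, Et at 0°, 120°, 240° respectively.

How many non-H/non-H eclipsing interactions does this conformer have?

Non-H eclipsing pairs: Cl(0°)/I(0°); CH2Cl(240°)/Et(240°) — 2 interactions.

2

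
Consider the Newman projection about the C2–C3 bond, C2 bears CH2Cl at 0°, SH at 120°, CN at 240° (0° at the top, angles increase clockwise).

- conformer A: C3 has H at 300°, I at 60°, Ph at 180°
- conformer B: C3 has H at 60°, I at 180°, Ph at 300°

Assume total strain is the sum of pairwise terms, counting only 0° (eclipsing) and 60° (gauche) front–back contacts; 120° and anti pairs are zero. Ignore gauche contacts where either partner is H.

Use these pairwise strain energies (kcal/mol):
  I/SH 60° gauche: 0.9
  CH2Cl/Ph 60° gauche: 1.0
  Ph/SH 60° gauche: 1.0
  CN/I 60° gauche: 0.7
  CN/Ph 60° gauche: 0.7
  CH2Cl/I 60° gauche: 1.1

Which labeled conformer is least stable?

A (staggered): CH2Cl(0°)/I(60°) gauche 1.1; SH(120°)/I(60°) gauche 0.9; SH(120°)/Ph(180°) gauche 1.0; CN(240°)/Ph(180°) gauche 0.7 → 3.7 kcal/mol.
B (staggered): CH2Cl(0°)/Ph(300°) gauche 1.0; SH(120°)/I(180°) gauche 0.9; CN(240°)/I(180°) gauche 0.7; CN(240°)/Ph(300°) gauche 0.7 → 3.3 kcal/mol.
A has the highest total (3.7 kcal/mol).

A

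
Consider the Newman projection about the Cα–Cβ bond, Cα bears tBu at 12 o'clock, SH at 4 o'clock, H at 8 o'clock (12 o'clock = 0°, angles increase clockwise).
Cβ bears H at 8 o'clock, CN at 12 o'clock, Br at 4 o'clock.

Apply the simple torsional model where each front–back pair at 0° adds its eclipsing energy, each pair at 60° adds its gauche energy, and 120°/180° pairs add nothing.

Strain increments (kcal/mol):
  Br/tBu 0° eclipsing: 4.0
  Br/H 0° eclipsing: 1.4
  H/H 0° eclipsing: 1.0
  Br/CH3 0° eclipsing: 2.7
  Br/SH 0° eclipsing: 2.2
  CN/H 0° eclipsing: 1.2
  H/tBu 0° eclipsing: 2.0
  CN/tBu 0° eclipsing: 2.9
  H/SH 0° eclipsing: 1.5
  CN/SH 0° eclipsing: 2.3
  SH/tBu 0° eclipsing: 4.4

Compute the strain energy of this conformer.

This conformer (eclipsed): tBu–CN eclipsed, SH–Br eclipsed, H–H eclipsed; 2.9 + 2.2 + 1.0 = 6.1 kcal/mol.

6.1 kcal/mol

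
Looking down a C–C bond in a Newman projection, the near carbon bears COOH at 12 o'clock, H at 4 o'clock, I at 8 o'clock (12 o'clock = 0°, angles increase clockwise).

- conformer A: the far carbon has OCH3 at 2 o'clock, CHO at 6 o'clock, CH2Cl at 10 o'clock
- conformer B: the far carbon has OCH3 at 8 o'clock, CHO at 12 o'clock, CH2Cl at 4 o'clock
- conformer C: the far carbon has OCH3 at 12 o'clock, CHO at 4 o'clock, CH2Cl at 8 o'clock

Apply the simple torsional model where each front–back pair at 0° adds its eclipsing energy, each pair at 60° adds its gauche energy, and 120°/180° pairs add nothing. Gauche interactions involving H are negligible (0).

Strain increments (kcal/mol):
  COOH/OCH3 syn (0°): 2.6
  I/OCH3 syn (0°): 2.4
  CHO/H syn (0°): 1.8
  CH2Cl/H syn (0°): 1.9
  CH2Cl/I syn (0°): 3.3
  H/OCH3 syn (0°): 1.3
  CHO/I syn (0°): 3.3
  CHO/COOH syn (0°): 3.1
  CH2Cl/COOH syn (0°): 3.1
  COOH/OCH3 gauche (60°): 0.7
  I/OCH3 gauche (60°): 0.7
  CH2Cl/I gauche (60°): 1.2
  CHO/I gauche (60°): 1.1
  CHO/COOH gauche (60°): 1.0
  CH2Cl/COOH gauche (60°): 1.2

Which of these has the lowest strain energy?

A

A (staggered): COOH–OCH3 gauche, COOH–CH2Cl gauche, I–CHO gauche, I–CH2Cl gauche; 0.7 + 1.2 + 1.1 + 1.2 = 4.2 kcal/mol.
B (eclipsed): COOH–CHO eclipsed, H–CH2Cl eclipsed, I–OCH3 eclipsed; 3.1 + 1.9 + 2.4 = 7.4 kcal/mol.
C (eclipsed): COOH–OCH3 eclipsed, H–CHO eclipsed, I–CH2Cl eclipsed; 2.6 + 1.8 + 3.3 = 7.7 kcal/mol.
A has the lowest total (4.2 kcal/mol).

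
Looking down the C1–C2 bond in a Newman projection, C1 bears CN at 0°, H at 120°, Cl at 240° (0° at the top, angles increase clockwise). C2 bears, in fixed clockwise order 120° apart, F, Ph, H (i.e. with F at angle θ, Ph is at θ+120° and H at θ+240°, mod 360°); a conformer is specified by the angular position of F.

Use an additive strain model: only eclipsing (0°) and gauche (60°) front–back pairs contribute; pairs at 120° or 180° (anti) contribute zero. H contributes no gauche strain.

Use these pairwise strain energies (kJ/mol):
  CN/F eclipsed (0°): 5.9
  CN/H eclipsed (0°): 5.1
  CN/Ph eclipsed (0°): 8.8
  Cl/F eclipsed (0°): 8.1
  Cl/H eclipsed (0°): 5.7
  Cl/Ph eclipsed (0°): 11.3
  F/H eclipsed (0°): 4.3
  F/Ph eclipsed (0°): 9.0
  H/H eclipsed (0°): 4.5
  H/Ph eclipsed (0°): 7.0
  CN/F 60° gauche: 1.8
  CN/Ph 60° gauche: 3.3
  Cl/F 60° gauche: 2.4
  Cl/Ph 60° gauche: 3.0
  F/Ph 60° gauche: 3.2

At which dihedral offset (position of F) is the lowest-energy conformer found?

F at 0° (eclipsed): CN(0°)/F(0°) eclipsed 5.9; H(120°)/Ph(120°) eclipsed 7.0; Cl(240°)/H(240°) eclipsed 5.7 → 18.6 kJ/mol.
F at 60° (staggered): CN(0°)/F(60°) gauche 1.8; Cl(240°)/Ph(180°) gauche 3.0 → 4.8 kJ/mol.
F at 120° (eclipsed): CN(0°)/H(0°) eclipsed 5.1; H(120°)/F(120°) eclipsed 4.3; Cl(240°)/Ph(240°) eclipsed 11.3 → 20.7 kJ/mol.
F at 180° (staggered): CN(0°)/Ph(300°) gauche 3.3; Cl(240°)/F(180°) gauche 2.4; Cl(240°)/Ph(300°) gauche 3.0 → 8.7 kJ/mol.
F at 240° (eclipsed): CN(0°)/Ph(0°) eclipsed 8.8; H(120°)/H(120°) eclipsed 4.5; Cl(240°)/F(240°) eclipsed 8.1 → 21.4 kJ/mol.
F at 300° (staggered): CN(0°)/F(300°) gauche 1.8; CN(0°)/Ph(60°) gauche 3.3; Cl(240°)/F(300°) gauche 2.4 → 7.5 kJ/mol.
The minimum (4.8 kJ/mol) occurs with F at 60°.

60°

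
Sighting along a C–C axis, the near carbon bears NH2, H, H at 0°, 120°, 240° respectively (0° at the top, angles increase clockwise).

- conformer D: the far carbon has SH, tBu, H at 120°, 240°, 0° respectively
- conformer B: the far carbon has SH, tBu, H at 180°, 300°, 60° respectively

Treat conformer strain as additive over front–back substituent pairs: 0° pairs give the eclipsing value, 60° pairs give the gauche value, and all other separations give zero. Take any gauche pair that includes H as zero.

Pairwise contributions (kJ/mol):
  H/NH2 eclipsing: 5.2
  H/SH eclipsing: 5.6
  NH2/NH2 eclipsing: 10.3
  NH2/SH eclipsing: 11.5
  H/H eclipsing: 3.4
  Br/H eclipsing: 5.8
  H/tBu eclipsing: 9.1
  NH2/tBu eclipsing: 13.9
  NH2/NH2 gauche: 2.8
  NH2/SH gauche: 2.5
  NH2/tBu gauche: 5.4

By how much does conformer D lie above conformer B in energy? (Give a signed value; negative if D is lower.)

D (eclipsed): NH2(0°)/H(0°) eclipsed 5.2; H(120°)/SH(120°) eclipsed 5.6; H(240°)/tBu(240°) eclipsed 9.1 → 19.9 kJ/mol.
B (staggered): NH2(0°)/tBu(300°) gauche 5.4 → 5.4 kJ/mol.
E(D) − E(B) = 19.9 − 5.4 = +14.5 kJ/mol.

+14.5 kJ/mol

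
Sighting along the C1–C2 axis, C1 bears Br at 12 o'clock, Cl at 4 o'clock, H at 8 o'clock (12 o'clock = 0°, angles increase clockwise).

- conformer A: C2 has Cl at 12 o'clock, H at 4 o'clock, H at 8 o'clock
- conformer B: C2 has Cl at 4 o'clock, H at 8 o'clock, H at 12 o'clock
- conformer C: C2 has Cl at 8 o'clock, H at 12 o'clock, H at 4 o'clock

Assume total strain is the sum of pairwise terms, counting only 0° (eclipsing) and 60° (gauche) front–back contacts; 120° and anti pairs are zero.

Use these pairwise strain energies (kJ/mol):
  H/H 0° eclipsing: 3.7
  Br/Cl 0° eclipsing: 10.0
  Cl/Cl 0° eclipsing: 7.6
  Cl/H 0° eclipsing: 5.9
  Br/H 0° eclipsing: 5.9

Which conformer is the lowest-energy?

B

A (eclipsed): Br–Cl eclipsed, Cl–H eclipsed, H–H eclipsed; 10.0 + 5.9 + 3.7 = 19.6 kJ/mol.
B (eclipsed): Br–H eclipsed, Cl–Cl eclipsed, H–H eclipsed; 5.9 + 7.6 + 3.7 = 17.2 kJ/mol.
C (eclipsed): Br–H eclipsed, Cl–H eclipsed, H–Cl eclipsed; 5.9 + 5.9 + 5.9 = 17.7 kJ/mol.
B has the lowest total (17.2 kJ/mol).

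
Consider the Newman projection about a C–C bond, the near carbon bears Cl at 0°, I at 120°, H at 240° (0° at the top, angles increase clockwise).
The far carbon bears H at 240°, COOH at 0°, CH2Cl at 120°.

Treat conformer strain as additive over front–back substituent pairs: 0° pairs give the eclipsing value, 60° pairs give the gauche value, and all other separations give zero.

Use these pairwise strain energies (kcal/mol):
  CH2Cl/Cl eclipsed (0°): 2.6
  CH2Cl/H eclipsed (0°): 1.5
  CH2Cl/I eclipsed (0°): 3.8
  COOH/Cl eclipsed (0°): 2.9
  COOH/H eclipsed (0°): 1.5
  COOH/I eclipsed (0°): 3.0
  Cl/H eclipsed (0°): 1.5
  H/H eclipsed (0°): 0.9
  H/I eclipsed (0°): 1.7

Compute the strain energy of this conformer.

This conformer (eclipsed): Cl(0°)/COOH(0°) eclipsed 2.9; I(120°)/CH2Cl(120°) eclipsed 3.8; H(240°)/H(240°) eclipsed 0.9 → 7.6 kcal/mol.

7.6 kcal/mol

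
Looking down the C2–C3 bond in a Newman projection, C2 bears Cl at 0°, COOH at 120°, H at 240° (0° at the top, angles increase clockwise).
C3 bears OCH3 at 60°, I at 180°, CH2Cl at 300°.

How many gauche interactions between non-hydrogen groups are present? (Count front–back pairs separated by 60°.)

Non-H gauche pairs: Cl(0°)/OCH3(60°); Cl(0°)/CH2Cl(300°); COOH(120°)/OCH3(60°); COOH(120°)/I(180°) — 4 interactions.

4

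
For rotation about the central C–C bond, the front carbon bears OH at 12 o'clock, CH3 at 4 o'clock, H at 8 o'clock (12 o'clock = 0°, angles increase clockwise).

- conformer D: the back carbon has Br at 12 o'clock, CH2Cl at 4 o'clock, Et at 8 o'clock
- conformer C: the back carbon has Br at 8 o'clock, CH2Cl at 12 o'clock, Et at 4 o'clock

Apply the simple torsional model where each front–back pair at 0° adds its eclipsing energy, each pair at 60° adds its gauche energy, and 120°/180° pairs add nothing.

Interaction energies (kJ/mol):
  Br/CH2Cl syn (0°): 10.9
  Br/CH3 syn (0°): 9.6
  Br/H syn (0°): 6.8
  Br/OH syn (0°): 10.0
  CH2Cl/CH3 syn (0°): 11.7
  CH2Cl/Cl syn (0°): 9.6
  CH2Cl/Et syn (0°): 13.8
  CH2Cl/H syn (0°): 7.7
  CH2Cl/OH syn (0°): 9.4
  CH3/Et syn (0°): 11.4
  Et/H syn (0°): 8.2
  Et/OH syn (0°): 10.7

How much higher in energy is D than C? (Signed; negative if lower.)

D is eclipsed. OH at 0° is eclipsed with Br at 0° (10.0); CH3 at 120° is eclipsed with CH2Cl at 120° (11.7); H at 240° is eclipsed with Et at 240° (8.2). Total 29.9 kJ/mol.
C is eclipsed. OH at 0° is eclipsed with CH2Cl at 0° (9.4); CH3 at 120° is eclipsed with Et at 120° (11.4); H at 240° is eclipsed with Br at 240° (6.8). Total 27.6 kJ/mol.
E(D) − E(C) = 29.9 − 27.6 = +2.3 kJ/mol.

+2.3 kJ/mol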